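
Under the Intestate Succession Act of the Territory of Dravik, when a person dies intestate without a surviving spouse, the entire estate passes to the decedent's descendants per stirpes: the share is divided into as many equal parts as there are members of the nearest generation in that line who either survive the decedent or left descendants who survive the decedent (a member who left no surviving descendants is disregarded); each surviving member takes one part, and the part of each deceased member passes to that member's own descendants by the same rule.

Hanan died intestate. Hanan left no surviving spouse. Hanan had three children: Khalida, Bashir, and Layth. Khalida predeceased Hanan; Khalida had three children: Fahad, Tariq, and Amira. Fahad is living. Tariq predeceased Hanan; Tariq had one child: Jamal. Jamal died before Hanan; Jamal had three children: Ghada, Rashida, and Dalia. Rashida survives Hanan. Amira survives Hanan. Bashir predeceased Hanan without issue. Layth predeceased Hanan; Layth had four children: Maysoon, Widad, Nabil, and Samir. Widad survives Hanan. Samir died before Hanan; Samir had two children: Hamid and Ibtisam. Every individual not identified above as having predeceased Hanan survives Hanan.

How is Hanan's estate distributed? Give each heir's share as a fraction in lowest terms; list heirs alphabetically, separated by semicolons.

Amira 1/6; Dalia 1/18; Fahad 1/6; Ghada 1/18; Hamid 1/16; Ibtisam 1/16; Maysoon 1/8; Nabil 1/8; Rashida 1/18; Widad 1/8

There is no surviving spouse, so the entire estate passes to Hanan's descendants per stirpes.
Bashir left no surviving issue, so that branch lapses and is disregarded.
The estate is divided into 2 equal shares of 1/2 among Khalida, Layth.
Khalida predeceased; the 1/2 allotted to Khalida's branch passes to Khalida's issue by representation.
The 1/2 is divided into 3 equal shares of 1/6 among Fahad, Tariq, Amira.
Fahad is living and takes 1/6.
Tariq predeceased; the 1/6 allotted to Tariq's branch passes to Tariq's issue by representation.
Jamal's line is the sole branch at this level, so the full 1/6 passes to Jamal's issue by representation.
The 1/6 is divided into 3 equal shares of 1/18 among Ghada, Rashida, Dalia.
Ghada is living and takes 1/18.
Rashida is living and takes 1/18.
Dalia is living and takes 1/18.
Amira is living and takes 1/6.
Layth predeceased; the 1/2 allotted to Layth's branch passes to Layth's issue by representation.
The 1/2 is divided into 4 equal shares of 1/8 among Maysoon, Widad, Nabil, Samir.
Maysoon is living and takes 1/8.
Widad is living and takes 1/8.
Nabil is living and takes 1/8.
Samir predeceased; the 1/8 allotted to Samir's branch passes to Samir's issue by representation.
The 1/8 is divided into 2 equal shares of 1/16 among Hamid, Ibtisam.
Hamid is living and takes 1/16.
Ibtisam is living and takes 1/16.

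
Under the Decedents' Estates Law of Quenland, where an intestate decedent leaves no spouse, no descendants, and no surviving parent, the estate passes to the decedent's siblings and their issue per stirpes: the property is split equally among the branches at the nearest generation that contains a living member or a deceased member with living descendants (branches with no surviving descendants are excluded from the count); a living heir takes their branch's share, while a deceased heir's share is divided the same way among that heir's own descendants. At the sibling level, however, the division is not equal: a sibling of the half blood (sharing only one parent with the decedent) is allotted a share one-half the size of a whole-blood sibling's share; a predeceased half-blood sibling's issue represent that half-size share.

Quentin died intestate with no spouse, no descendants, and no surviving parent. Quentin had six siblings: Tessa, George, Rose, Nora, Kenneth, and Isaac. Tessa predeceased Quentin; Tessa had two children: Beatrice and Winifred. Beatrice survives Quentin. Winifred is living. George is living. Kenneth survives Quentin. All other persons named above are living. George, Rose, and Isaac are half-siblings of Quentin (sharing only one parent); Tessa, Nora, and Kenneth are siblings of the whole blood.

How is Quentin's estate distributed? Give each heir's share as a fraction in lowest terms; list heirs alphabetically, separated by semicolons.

No spouse, descendants, or parent survives, so the estate passes to Quentin's siblings per stirpes.
Half-blood siblings count for one-half the weight of whole-blood siblings at the initial division.
Dividing 1 in proportion to weights (total weight 9/2): Tessa (weight 1) → 2/9; George (weight 1/2) → 1/9; Rose (weight 1/2) → 1/9; Nora (weight 1) → 2/9; Kenneth (weight 1) → 2/9; Isaac (weight 1/2) → 1/9.
Tessa predeceased; the 2/9 allotted to Tessa's branch passes to Tessa's issue by representation.
The 2/9 is divided into 2 equal shares of 1/9 among Beatrice, Winifred.
Beatrice is living and takes 1/9.
Winifred is living and takes 1/9.
George is living and takes 1/9.
Rose is living and takes 1/9.
Nora is living and takes 2/9.
Kenneth is living and takes 2/9.
Isaac is living and takes 1/9.

Beatrice 1/9; George 1/9; Isaac 1/9; Kenneth 2/9; Nora 2/9; Rose 1/9; Winifred 1/9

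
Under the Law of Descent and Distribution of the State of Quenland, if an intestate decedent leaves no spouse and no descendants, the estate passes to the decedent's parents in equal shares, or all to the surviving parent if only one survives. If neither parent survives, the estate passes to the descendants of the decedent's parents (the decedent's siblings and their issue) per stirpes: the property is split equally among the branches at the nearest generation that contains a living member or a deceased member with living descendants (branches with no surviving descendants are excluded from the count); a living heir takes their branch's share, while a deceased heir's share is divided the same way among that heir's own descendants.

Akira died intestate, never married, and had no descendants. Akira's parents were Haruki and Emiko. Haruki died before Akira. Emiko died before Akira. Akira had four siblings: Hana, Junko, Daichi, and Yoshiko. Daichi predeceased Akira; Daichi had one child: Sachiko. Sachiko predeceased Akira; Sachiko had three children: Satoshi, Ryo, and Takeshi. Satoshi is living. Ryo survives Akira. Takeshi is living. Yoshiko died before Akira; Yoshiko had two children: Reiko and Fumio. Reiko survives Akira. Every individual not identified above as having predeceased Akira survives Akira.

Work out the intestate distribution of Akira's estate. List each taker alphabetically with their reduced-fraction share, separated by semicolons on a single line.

Neither parent survives and there are no descendants, so the estate passes to Akira's siblings and their issue per stirpes.
The estate is divided into 4 equal shares of 1/4 among Hana, Junko, Daichi, Yoshiko.
Hana is living and takes 1/4.
Junko is living and takes 1/4.
Daichi predeceased; the 1/4 allotted to Daichi's branch passes to Daichi's issue by representation.
Sachiko's line is the sole branch at this level, so the full 1/4 passes to Sachiko's issue by representation.
The 1/4 is divided into 3 equal shares of 1/12 among Satoshi, Ryo, Takeshi.
Satoshi is living and takes 1/12.
Ryo is living and takes 1/12.
Takeshi is living and takes 1/12.
Yoshiko predeceased; the 1/4 allotted to Yoshiko's branch passes to Yoshiko's issue by representation.
The 1/4 is divided into 2 equal shares of 1/8 among Reiko, Fumio.
Reiko is living and takes 1/8.
Fumio is living and takes 1/8.

Fumio 1/8; Hana 1/4; Junko 1/4; Reiko 1/8; Ryo 1/12; Satoshi 1/12; Takeshi 1/12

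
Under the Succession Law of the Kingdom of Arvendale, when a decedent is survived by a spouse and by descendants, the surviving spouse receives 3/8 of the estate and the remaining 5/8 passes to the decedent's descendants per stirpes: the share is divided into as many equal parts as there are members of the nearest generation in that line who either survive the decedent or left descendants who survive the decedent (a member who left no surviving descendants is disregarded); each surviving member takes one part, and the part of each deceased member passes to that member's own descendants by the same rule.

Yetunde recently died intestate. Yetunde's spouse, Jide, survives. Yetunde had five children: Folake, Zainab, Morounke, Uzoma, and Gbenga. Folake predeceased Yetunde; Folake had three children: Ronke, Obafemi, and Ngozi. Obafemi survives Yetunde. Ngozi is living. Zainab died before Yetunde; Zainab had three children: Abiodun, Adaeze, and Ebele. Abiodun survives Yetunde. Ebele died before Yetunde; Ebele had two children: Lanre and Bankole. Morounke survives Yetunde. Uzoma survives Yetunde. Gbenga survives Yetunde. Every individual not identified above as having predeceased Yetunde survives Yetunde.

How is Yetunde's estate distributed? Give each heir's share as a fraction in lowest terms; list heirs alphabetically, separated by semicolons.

Jide, as surviving spouse, takes 3/8.
The remaining 5/8 passes to Yetunde's descendants per stirpes.
The 5/8 is divided into 5 equal shares of 1/8 among Folake, Zainab, Morounke, Uzoma, Gbenga.
Folake predeceased; the 1/8 allotted to Folake's branch passes to Folake's issue by representation.
The 1/8 is divided into 3 equal shares of 1/24 among Ronke, Obafemi, Ngozi.
Ronke is living and takes 1/24.
Obafemi is living and takes 1/24.
Ngozi is living and takes 1/24.
Zainab predeceased; the 1/8 allotted to Zainab's branch passes to Zainab's issue by representation.
The 1/8 is divided into 3 equal shares of 1/24 among Abiodun, Adaeze, Ebele.
Abiodun is living and takes 1/24.
Adaeze is living and takes 1/24.
Ebele predeceased; the 1/24 allotted to Ebele's branch passes to Ebele's issue by representation.
The 1/24 is divided into 2 equal shares of 1/48 among Lanre, Bankole.
Lanre is living and takes 1/48.
Bankole is living and takes 1/48.
Morounke is living and takes 1/8.
Uzoma is living and takes 1/8.
Gbenga is living and takes 1/8.

Abiodun 1/24; Adaeze 1/24; Bankole 1/48; Gbenga 1/8; Jide 3/8; Lanre 1/48; Morounke 1/8; Ngozi 1/24; Obafemi 1/24; Ronke 1/24; Uzoma 1/8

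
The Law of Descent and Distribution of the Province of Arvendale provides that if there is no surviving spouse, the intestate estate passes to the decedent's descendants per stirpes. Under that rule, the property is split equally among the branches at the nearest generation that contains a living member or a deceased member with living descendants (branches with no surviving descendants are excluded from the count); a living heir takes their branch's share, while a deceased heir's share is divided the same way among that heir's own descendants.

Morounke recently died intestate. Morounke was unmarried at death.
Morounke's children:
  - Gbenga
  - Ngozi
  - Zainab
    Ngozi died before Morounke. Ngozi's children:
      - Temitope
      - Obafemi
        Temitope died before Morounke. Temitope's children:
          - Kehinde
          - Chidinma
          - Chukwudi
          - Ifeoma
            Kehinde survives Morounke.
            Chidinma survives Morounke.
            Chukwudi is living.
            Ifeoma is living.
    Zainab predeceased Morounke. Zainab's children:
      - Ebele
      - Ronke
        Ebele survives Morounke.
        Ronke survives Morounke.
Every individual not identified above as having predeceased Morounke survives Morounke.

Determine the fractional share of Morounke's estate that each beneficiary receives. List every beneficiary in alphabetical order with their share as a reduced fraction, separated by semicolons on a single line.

Chidinma 1/24; Chukwudi 1/24; Ebele 1/6; Gbenga 1/3; Ifeoma 1/24; Kehinde 1/24; Obafemi 1/6; Ronke 1/6

There is no surviving spouse, so the entire estate passes to Morounke's descendants per stirpes.
The estate is divided into 3 equal shares of 1/3 among Gbenga, Ngozi, Zainab.
Gbenga is living and takes 1/3.
Ngozi predeceased; the 1/3 allotted to Ngozi's branch passes to Ngozi's issue by representation.
The 1/3 is divided into 2 equal shares of 1/6 among Temitope, Obafemi.
Temitope predeceased; the 1/6 allotted to Temitope's branch passes to Temitope's issue by representation.
The 1/6 is divided into 4 equal shares of 1/24 among Kehinde, Chidinma, Chukwudi, Ifeoma.
Kehinde is living and takes 1/24.
Chidinma is living and takes 1/24.
Chukwudi is living and takes 1/24.
Ifeoma is living and takes 1/24.
Obafemi is living and takes 1/6.
Zainab predeceased; the 1/3 allotted to Zainab's branch passes to Zainab's issue by representation.
The 1/3 is divided into 2 equal shares of 1/6 among Ebele, Ronke.
Ebele is living and takes 1/6.
Ronke is living and takes 1/6.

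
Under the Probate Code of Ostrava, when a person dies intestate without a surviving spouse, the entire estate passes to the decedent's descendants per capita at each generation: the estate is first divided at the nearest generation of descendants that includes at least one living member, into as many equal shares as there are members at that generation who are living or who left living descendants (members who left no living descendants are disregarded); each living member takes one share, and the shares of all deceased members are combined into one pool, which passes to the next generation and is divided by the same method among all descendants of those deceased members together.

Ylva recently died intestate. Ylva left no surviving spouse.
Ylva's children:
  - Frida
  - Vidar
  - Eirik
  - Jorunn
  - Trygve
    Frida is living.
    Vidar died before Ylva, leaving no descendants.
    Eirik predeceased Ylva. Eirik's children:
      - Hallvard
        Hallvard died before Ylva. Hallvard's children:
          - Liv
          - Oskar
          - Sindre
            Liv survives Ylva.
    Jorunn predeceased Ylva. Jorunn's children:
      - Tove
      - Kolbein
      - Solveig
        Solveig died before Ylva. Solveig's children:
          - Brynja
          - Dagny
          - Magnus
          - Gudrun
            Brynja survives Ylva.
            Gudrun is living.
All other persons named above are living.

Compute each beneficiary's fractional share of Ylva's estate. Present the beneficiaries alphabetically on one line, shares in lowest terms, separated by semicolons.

There is no surviving spouse, so the entire estate passes to Ylva's descendants per capita at each generation.
At generation 1 (Frida, Eirik, Jorunn, Trygve) there are 4 shares of (1)/4 = 1/4 each.
Living: Frida and Trygve — each takes 1/4.
Deceased: Eirik and Jorunn. Their combined 1/2 is pooled and carried to generation 2.
At generation 2 (Hallvard, Tove, Kolbein, Solveig) there are 4 shares of (1/2)/4 = 1/8 each.
Living: Tove and Kolbein — each takes 1/8.
Deceased: Hallvard and Solveig. Their combined 1/4 is pooled and carried to generation 3.
At generation 3 (Liv, Oskar, Sindre, Brynja, Dagny, Magnus, Gudrun) there are 7 shares of (1/4)/7 = 1/28 each.
Living: Liv, Oskar, Sindre, Brynja, Dagny, Magnus, and Gudrun — each takes 1/28.

Brynja 1/28; Dagny 1/28; Frida 1/4; Gudrun 1/28; Kolbein 1/8; Liv 1/28; Magnus 1/28; Oskar 1/28; Sindre 1/28; Tove 1/8; Trygve 1/4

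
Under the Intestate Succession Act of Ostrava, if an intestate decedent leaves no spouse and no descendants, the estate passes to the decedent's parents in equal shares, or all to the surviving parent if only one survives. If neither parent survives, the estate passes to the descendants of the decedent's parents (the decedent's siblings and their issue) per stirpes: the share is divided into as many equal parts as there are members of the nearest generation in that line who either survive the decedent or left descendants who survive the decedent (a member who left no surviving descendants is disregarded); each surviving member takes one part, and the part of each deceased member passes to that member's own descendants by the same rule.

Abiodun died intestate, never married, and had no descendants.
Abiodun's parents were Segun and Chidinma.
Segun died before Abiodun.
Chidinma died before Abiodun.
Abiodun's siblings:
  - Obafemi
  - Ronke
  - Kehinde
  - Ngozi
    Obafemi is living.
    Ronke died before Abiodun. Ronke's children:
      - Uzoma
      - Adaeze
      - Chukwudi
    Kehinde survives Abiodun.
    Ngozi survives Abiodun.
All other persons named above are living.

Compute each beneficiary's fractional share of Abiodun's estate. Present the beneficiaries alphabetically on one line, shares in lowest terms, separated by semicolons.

Adaeze 1/12; Chukwudi 1/12; Kehinde 1/4; Ngozi 1/4; Obafemi 1/4; Uzoma 1/12

Neither parent survives and there are no descendants, so the estate passes to Abiodun's siblings and their issue per stirpes.
The estate is divided into 4 equal shares of 1/4 among Obafemi, Ronke, Kehinde, Ngozi.
Obafemi is living and takes 1/4.
Ronke predeceased; the 1/4 allotted to Ronke's branch passes to Ronke's issue by representation.
The 1/4 is divided into 3 equal shares of 1/12 among Uzoma, Adaeze, Chukwudi.
Uzoma is living and takes 1/12.
Adaeze is living and takes 1/12.
Chukwudi is living and takes 1/12.
Kehinde is living and takes 1/4.
Ngozi is living and takes 1/4.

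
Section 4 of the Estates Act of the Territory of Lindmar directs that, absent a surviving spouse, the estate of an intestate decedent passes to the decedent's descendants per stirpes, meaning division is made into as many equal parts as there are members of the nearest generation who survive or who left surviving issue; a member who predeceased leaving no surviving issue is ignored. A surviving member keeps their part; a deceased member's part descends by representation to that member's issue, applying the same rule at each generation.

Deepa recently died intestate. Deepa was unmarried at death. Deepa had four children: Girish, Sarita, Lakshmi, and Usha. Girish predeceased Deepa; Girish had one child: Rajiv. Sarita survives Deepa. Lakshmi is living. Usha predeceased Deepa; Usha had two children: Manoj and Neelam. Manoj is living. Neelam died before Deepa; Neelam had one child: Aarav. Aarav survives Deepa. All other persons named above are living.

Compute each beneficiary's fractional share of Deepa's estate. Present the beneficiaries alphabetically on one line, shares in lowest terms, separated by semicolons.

Aarav 1/8; Lakshmi 1/4; Manoj 1/8; Rajiv 1/4; Sarita 1/4

There is no surviving spouse, so the entire estate passes to Deepa's descendants per stirpes.
The estate is divided into 4 equal shares of 1/4 among Girish, Sarita, Lakshmi, Usha.
Girish predeceased; the 1/4 allotted to Girish's branch passes to Girish's issue by representation.
Rajiv is the sole taker at this level and receives the full 1/4.
Sarita is living and takes 1/4.
Lakshmi is living and takes 1/4.
Usha predeceased; the 1/4 allotted to Usha's branch passes to Usha's issue by representation.
The 1/4 is divided into 2 equal shares of 1/8 among Manoj, Neelam.
Manoj is living and takes 1/8.
Neelam predeceased; the 1/8 allotted to Neelam's branch passes to Neelam's issue by representation.
Aarav is the sole taker at this level and receives the full 1/8.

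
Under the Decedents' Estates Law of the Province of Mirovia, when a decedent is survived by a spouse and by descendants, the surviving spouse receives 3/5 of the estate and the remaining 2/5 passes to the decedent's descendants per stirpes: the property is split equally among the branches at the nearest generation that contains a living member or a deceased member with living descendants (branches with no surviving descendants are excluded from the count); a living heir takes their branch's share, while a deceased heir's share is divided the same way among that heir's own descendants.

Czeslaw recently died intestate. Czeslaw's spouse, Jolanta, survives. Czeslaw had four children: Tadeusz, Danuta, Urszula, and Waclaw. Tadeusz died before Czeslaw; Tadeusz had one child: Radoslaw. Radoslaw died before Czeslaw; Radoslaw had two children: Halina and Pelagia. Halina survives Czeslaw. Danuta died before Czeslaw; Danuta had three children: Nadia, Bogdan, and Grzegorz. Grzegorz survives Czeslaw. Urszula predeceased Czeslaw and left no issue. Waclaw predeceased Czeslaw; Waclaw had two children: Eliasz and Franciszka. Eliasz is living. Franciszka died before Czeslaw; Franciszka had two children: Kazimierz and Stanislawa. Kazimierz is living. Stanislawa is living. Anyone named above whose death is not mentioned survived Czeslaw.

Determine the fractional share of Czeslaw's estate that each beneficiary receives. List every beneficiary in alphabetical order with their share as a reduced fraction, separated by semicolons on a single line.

Bogdan 2/45; Eliasz 1/15; Grzegorz 2/45; Halina 1/15; Jolanta 3/5; Kazimierz 1/30; Nadia 2/45; Pelagia 1/15; Stanislawa 1/30

Jolanta, as surviving spouse, takes 3/5.
The remaining 2/5 passes to Czeslaw's descendants per stirpes.
Urszula left no surviving issue, so that branch lapses and is disregarded.
The 2/5 is divided into 3 equal shares of 2/15 among Tadeusz, Danuta, Waclaw.
Tadeusz predeceased; the 2/15 allotted to Tadeusz's branch passes to Tadeusz's issue by representation.
Radoslaw's line is the sole branch at this level, so the full 2/15 passes to Radoslaw's issue by representation.
The 2/15 is divided into 2 equal shares of 1/15 among Halina, Pelagia.
Halina is living and takes 1/15.
Pelagia is living and takes 1/15.
Danuta predeceased; the 2/15 allotted to Danuta's branch passes to Danuta's issue by representation.
The 2/15 is divided into 3 equal shares of 2/45 among Nadia, Bogdan, Grzegorz.
Nadia is living and takes 2/45.
Bogdan is living and takes 2/45.
Grzegorz is living and takes 2/45.
Waclaw predeceased; the 2/15 allotted to Waclaw's branch passes to Waclaw's issue by representation.
The 2/15 is divided into 2 equal shares of 1/15 among Eliasz, Franciszka.
Eliasz is living and takes 1/15.
Franciszka predeceased; the 1/15 allotted to Franciszka's branch passes to Franciszka's issue by representation.
The 1/15 is divided into 2 equal shares of 1/30 among Kazimierz, Stanislawa.
Kazimierz is living and takes 1/30.
Stanislawa is living and takes 1/30.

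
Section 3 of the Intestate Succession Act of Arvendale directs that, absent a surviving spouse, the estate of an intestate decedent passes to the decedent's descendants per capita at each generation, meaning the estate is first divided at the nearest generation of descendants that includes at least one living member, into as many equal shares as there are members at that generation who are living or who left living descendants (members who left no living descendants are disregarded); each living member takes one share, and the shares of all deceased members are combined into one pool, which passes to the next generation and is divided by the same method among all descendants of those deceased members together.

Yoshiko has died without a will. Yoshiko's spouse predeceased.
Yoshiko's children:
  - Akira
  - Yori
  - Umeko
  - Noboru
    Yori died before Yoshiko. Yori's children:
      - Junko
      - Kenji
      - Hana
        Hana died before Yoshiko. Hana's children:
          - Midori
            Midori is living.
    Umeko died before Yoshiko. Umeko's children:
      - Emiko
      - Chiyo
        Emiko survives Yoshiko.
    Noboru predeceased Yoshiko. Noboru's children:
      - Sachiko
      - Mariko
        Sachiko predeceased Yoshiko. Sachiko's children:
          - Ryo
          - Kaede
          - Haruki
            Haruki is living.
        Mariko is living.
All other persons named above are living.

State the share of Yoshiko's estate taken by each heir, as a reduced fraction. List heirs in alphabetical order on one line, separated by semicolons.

There is no surviving spouse, so the entire estate passes to Yoshiko's descendants per capita at each generation.
At generation 1 (Akira, Yori, Umeko, Noboru) there are 4 shares of (1)/4 = 1/4 each.
Living: Akira — each takes 1/4.
Deceased: Yori, Umeko, and Noboru. Their combined 3/4 is pooled and carried to generation 2.
At generation 2 (Junko, Kenji, Hana, Emiko, Chiyo, Sachiko, Mariko) there are 7 shares of (3/4)/7 = 3/28 each.
Living: Junko, Kenji, Emiko, Chiyo, and Mariko — each takes 3/28.
Deceased: Hana and Sachiko. Their combined 3/14 is pooled and carried to generation 3.
At generation 3 (Midori, Ryo, Kaede, Haruki) there are 4 shares of (3/14)/4 = 3/56 each.
Living: Midori, Ryo, Kaede, and Haruki — each takes 3/56.

Akira 1/4; Chiyo 3/28; Emiko 3/28; Haruki 3/56; Junko 3/28; Kaede 3/56; Kenji 3/28; Mariko 3/28; Midori 3/56; Ryo 3/56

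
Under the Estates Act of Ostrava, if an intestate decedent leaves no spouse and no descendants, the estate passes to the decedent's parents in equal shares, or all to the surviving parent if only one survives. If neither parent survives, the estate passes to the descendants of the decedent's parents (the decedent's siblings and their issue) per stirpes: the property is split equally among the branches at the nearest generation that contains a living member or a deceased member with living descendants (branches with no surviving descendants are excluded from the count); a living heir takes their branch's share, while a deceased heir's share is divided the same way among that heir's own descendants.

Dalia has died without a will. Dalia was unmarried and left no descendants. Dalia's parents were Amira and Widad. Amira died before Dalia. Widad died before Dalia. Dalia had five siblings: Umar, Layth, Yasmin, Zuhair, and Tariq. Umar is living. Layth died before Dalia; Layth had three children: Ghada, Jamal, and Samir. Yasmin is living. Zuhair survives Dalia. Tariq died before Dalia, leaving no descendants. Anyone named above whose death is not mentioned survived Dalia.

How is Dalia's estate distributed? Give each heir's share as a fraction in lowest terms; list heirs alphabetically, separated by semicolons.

Ghada 1/12; Jamal 1/12; Samir 1/12; Umar 1/4; Yasmin 1/4; Zuhair 1/4

Neither parent survives and there are no descendants, so the estate passes to Dalia's siblings and their issue per stirpes.
Tariq left no surviving issue, so that branch lapses and is disregarded.
The estate is divided into 4 equal shares of 1/4 among Umar, Layth, Yasmin, Zuhair.
Umar is living and takes 1/4.
Layth predeceased; the 1/4 allotted to Layth's branch passes to Layth's issue by representation.
The 1/4 is divided into 3 equal shares of 1/12 among Ghada, Jamal, Samir.
Ghada is living and takes 1/12.
Jamal is living and takes 1/12.
Samir is living and takes 1/12.
Yasmin is living and takes 1/4.
Zuhair is living and takes 1/4.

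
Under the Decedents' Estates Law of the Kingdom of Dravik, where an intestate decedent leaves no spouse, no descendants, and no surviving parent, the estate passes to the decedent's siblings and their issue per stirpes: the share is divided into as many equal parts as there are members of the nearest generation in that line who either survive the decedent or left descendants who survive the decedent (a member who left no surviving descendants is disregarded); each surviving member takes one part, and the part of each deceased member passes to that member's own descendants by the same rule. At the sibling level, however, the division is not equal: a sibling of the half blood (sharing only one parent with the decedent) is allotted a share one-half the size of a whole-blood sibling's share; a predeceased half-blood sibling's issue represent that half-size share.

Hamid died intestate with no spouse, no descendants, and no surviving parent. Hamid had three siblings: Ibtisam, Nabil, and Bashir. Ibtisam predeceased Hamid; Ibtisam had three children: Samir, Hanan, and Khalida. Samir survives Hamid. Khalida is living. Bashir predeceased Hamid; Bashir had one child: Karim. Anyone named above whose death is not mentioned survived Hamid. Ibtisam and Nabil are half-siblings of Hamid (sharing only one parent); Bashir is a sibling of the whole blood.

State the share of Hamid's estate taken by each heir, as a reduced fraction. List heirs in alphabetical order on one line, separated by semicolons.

Hanan 1/12; Karim 1/2; Khalida 1/12; Nabil 1/4; Samir 1/12

No spouse, descendants, or parent survives, so the estate passes to Hamid's siblings per stirpes.
Half-blood siblings count for one-half the weight of whole-blood siblings at the initial division.
Dividing 1 in proportion to weights (total weight 2): Ibtisam (weight 1/2) → 1/4; Nabil (weight 1/2) → 1/4; Bashir (weight 1) → 1/2.
Ibtisam predeceased; the 1/4 allotted to Ibtisam's branch passes to Ibtisam's issue by representation.
The 1/4 is divided into 3 equal shares of 1/12 among Samir, Hanan, Khalida.
Samir is living and takes 1/12.
Hanan is living and takes 1/12.
Khalida is living and takes 1/12.
Nabil is living and takes 1/4.
Bashir predeceased; the 1/2 allotted to Bashir's branch passes to Bashir's issue by representation.
Karim is the sole taker at this level and receives the full 1/2.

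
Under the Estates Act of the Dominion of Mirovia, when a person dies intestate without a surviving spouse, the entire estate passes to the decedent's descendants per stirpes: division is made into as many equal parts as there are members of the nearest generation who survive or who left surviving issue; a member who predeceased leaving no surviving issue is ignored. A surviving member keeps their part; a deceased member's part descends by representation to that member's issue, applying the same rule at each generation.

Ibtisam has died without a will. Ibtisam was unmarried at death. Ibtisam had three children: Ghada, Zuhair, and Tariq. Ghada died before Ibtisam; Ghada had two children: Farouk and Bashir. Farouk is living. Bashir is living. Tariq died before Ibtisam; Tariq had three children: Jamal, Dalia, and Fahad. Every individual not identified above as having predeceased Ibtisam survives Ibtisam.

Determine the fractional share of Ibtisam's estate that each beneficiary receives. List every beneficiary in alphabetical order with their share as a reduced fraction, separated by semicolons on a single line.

Bashir 1/6; Dalia 1/9; Fahad 1/9; Farouk 1/6; Jamal 1/9; Zuhair 1/3

There is no surviving spouse, so the entire estate passes to Ibtisam's descendants per stirpes.
The estate is divided into 3 equal shares of 1/3 among Ghada, Zuhair, Tariq.
Ghada predeceased; the 1/3 allotted to Ghada's branch passes to Ghada's issue by representation.
The 1/3 is divided into 2 equal shares of 1/6 among Farouk, Bashir.
Farouk is living and takes 1/6.
Bashir is living and takes 1/6.
Zuhair is living and takes 1/3.
Tariq predeceased; the 1/3 allotted to Tariq's branch passes to Tariq's issue by representation.
The 1/3 is divided into 3 equal shares of 1/9 among Jamal, Dalia, Fahad.
Jamal is living and takes 1/9.
Dalia is living and takes 1/9.
Fahad is living and takes 1/9.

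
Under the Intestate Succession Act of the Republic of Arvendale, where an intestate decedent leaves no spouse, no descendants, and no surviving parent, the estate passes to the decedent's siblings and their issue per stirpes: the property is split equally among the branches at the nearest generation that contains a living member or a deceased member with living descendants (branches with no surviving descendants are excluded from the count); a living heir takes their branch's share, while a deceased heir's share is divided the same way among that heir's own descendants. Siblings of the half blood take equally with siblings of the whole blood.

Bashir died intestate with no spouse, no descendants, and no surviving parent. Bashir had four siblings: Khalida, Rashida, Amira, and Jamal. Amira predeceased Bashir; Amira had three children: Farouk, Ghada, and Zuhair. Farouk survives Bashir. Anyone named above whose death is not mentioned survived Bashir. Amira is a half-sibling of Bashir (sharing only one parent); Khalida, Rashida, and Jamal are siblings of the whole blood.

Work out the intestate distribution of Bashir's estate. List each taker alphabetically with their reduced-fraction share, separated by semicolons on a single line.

No spouse, descendants, or parent survives, so the estate passes to Bashir's siblings per stirpes.
Half-blood and whole-blood siblings take equally under the stated rule.
The estate is divided into 4 equal shares of 1/4 among Khalida, Rashida, Amira, Jamal.
Khalida is living and takes 1/4.
Rashida is living and takes 1/4.
Amira predeceased; the 1/4 allotted to Amira's branch passes to Amira's issue by representation.
The 1/4 is divided into 3 equal shares of 1/12 among Farouk, Ghada, Zuhair.
Farouk is living and takes 1/12.
Ghada is living and takes 1/12.
Zuhair is living and takes 1/12.
Jamal is living and takes 1/4.

Farouk 1/12; Ghada 1/12; Jamal 1/4; Khalida 1/4; Rashida 1/4; Zuhair 1/12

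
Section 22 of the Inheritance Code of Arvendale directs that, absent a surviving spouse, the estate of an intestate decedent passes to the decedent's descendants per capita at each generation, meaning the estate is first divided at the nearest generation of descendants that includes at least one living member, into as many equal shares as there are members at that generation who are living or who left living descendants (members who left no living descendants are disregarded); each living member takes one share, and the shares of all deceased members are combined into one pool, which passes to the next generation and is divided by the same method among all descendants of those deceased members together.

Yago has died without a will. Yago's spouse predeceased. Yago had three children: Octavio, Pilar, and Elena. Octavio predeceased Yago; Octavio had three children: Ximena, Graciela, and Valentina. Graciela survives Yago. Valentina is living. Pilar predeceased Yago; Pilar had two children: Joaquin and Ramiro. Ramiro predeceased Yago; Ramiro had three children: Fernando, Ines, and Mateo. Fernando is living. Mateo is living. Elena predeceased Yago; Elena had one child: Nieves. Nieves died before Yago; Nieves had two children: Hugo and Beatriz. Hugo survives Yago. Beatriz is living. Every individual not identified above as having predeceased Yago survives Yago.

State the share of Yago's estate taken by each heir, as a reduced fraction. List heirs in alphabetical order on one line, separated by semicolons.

Beatriz 1/15; Fernando 1/15; Graciela 1/6; Hugo 1/15; Ines 1/15; Joaquin 1/6; Mateo 1/15; Valentina 1/6; Ximena 1/6

There is no surviving spouse, so the entire estate passes to Yago's descendants per capita at each generation.
No one at generation 1 (Octavio, Pilar, Elena) is living; moving to the next generation.
At generation 2 (Ximena, Graciela, Valentina, Joaquin, Ramiro, Nieves) there are 6 shares of (1)/6 = 1/6 each.
Living: Ximena, Graciela, Valentina, and Joaquin — each takes 1/6.
Deceased: Ramiro and Nieves. Their combined 1/3 is pooled and carried to generation 3.
At generation 3 (Fernando, Ines, Mateo, Hugo, Beatriz) there are 5 shares of (1/3)/5 = 1/15 each.
Living: Fernando, Ines, Mateo, Hugo, and Beatriz — each takes 1/15.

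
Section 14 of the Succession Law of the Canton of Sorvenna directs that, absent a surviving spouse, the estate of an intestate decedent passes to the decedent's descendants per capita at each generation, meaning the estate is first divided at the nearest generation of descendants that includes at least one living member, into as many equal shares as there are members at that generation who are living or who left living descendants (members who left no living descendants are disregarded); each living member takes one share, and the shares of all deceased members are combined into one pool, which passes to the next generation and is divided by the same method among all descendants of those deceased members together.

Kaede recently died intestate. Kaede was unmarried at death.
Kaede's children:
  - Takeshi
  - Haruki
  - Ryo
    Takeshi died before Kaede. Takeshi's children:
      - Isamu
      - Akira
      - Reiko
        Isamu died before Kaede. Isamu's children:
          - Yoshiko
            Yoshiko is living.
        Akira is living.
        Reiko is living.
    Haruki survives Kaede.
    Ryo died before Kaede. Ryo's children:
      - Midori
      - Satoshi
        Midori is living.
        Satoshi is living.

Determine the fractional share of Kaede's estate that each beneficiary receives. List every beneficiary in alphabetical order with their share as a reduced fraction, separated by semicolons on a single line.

Akira 2/15; Haruki 1/3; Midori 2/15; Reiko 2/15; Satoshi 2/15; Yoshiko 2/15

There is no surviving spouse, so the entire estate passes to Kaede's descendants per capita at each generation.
At generation 1 (Takeshi, Haruki, Ryo) there are 3 shares of (1)/3 = 1/3 each.
Living: Haruki — each takes 1/3.
Deceased: Takeshi and Ryo. Their combined 2/3 is pooled and carried to generation 2.
At generation 2 (Isamu, Akira, Reiko, Midori, Satoshi) there are 5 shares of (2/3)/5 = 2/15 each.
Living: Akira, Reiko, Midori, and Satoshi — each takes 2/15.
Deceased: Isamu. That 2/15 share is carried to generation 3.
At generation 3 (Yoshiko) there are 1 shares of (2/15)/1 = 2/15 each.
Living: Yoshiko — each takes 2/15.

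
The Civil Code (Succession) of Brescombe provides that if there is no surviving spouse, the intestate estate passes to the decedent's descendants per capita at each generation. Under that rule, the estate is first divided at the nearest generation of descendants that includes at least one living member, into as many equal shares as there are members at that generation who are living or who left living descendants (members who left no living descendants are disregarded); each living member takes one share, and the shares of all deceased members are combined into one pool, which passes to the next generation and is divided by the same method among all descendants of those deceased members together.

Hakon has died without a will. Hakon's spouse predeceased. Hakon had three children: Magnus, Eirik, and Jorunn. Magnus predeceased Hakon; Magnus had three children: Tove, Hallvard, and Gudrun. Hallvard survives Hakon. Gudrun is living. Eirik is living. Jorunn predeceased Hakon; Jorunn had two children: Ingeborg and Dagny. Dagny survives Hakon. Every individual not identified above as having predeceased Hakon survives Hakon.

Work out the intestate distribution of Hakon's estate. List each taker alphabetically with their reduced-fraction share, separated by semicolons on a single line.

There is no surviving spouse, so the entire estate passes to Hakon's descendants per capita at each generation.
At generation 1 (Magnus, Eirik, Jorunn) there are 3 shares of (1)/3 = 1/3 each.
Living: Eirik — each takes 1/3.
Deceased: Magnus and Jorunn. Their combined 2/3 is pooled and carried to generation 2.
At generation 2 (Tove, Hallvard, Gudrun, Ingeborg, Dagny) there are 5 shares of (2/3)/5 = 2/15 each.
Living: Tove, Hallvard, Gudrun, Ingeborg, and Dagny — each takes 2/15.

Dagny 2/15; Eirik 1/3; Gudrun 2/15; Hallvard 2/15; Ingeborg 2/15; Tove 2/15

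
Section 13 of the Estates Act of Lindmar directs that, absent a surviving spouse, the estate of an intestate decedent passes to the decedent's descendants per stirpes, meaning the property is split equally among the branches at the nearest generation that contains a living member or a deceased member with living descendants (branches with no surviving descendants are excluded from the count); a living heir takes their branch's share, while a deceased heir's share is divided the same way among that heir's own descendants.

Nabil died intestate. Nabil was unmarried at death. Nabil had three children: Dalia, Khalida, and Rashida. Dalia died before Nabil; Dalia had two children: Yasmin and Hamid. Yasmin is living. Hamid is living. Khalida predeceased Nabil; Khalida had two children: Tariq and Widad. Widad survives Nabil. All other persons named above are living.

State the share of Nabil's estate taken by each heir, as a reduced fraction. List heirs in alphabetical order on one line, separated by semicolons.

Hamid 1/6; Rashida 1/3; Tariq 1/6; Widad 1/6; Yasmin 1/6

There is no surviving spouse, so the entire estate passes to Nabil's descendants per stirpes.
The estate is divided into 3 equal shares of 1/3 among Dalia, Khalida, Rashida.
Dalia predeceased; the 1/3 allotted to Dalia's branch passes to Dalia's issue by representation.
The 1/3 is divided into 2 equal shares of 1/6 among Yasmin, Hamid.
Yasmin is living and takes 1/6.
Hamid is living and takes 1/6.
Khalida predeceased; the 1/3 allotted to Khalida's branch passes to Khalida's issue by representation.
The 1/3 is divided into 2 equal shares of 1/6 among Tariq, Widad.
Tariq is living and takes 1/6.
Widad is living and takes 1/6.
Rashida is living and takes 1/3.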